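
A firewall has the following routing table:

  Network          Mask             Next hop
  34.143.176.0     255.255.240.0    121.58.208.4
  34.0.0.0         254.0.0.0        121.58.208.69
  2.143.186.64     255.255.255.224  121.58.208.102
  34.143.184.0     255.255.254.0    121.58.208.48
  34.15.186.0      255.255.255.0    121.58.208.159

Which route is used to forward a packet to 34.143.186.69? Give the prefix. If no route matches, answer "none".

34.143.176.0/20

Entries matching 34.143.186.69:
  34.0.0.0/7 (34.0.0.0 - 35.255.255.255)
  34.143.176.0/20 (34.143.176.0 - 34.143.191.255)
Most specific is 34.143.176.0/20.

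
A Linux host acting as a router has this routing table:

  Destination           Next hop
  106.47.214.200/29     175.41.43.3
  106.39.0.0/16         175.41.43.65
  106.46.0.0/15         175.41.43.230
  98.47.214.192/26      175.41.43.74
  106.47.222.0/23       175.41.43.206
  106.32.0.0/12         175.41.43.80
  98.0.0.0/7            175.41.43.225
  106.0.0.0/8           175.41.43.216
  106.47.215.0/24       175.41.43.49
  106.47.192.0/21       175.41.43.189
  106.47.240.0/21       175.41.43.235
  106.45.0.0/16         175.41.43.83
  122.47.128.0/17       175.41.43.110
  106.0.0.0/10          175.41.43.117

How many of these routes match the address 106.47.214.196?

Prefixes containing 106.47.214.196:
  106.0.0.0/8 (106.0.0.0 - 106.255.255.255)
  106.0.0.0/10 (106.0.0.0 - 106.63.255.255)
  106.32.0.0/12 (106.32.0.0 - 106.47.255.255)
  106.46.0.0/15 (106.46.0.0 - 106.47.255.255)
Total matching entries: 4.

4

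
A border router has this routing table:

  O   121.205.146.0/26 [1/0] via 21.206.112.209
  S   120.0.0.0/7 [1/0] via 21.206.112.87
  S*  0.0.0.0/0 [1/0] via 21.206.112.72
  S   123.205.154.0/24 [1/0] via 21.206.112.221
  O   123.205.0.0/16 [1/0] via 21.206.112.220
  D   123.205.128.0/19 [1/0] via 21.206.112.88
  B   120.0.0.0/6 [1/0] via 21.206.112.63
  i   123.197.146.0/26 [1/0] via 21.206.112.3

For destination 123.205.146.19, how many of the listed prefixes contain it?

4

Prefixes containing 123.205.146.19:
  0.0.0.0/0 (default, matches everything)
  120.0.0.0/6 (120.0.0.0 - 123.255.255.255)
  123.205.0.0/16 (123.205.0.0 - 123.205.255.255)
  123.205.128.0/19 (123.205.128.0 - 123.205.159.255)
Total matching entries: 4.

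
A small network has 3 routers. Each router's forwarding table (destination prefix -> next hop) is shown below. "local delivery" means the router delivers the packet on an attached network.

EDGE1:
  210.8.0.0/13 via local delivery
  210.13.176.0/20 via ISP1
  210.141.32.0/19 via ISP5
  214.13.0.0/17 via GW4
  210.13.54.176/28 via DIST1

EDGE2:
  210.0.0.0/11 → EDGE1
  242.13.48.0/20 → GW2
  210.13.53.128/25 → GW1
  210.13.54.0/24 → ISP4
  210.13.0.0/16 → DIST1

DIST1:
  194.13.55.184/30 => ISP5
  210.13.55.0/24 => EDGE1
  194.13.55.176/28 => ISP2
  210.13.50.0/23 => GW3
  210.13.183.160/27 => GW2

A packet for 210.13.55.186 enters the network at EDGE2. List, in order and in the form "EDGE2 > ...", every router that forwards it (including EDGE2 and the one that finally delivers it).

At EDGE2: longest match for 210.13.55.186 is 210.13.0.0/16 -> DIST1
At DIST1: longest match for 210.13.55.186 is 210.13.55.0/24 -> EDGE1
At EDGE1: longest match for 210.13.55.186 is 210.8.0.0/13 -> local delivery

EDGE2 > DIST1 > EDGE1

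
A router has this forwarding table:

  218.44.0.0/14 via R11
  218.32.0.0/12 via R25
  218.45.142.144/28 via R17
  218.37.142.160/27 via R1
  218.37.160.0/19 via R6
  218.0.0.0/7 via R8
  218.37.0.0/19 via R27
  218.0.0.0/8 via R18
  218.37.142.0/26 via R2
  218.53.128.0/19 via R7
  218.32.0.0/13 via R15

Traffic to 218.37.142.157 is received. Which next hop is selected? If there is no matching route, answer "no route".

R15

Routes whose prefix contains 218.37.142.157:
  218.0.0.0/7 (218.0.0.0 - 219.255.255.255) -> R8
  218.0.0.0/8 (218.0.0.0 - 218.255.255.255) -> R18
  218.32.0.0/12 (218.32.0.0 - 218.47.255.255) -> R25
  218.32.0.0/13 (218.32.0.0 - 218.39.255.255) -> R15
More-specific entries that do NOT match:
  218.45.142.144/28 (218.45.142.144 - 218.45.142.159) does not contain 218.37.142.157
  218.37.142.160/27 (218.37.142.160 - 218.37.142.191) does not contain 218.37.142.157
  218.37.142.0/26 (218.37.142.0 - 218.37.142.63) does not contain 218.37.142.157
  218.37.160.0/19 (218.37.160.0 - 218.37.191.255) does not contain 218.37.142.157
  218.37.0.0/19 (218.37.0.0 - 218.37.31.255) does not contain 218.37.142.157
  218.53.128.0/19 (218.53.128.0 - 218.53.159.255) does not contain 218.37.142.157
  218.44.0.0/14 (218.44.0.0 - 218.47.255.255) does not contain 218.37.142.157
Longest matching prefix is /13 -> next hop R15.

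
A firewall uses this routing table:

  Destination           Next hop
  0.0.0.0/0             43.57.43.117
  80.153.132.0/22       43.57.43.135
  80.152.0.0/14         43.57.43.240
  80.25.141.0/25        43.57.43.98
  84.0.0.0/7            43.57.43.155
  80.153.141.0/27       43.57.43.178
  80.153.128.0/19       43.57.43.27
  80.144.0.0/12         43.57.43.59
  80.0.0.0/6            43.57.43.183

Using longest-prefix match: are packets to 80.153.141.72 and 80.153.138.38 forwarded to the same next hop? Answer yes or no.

yes

80.153.141.72: longest match 80.153.128.0/19 -> 43.57.43.27
80.153.138.38: longest match 80.153.128.0/19 -> 43.57.43.27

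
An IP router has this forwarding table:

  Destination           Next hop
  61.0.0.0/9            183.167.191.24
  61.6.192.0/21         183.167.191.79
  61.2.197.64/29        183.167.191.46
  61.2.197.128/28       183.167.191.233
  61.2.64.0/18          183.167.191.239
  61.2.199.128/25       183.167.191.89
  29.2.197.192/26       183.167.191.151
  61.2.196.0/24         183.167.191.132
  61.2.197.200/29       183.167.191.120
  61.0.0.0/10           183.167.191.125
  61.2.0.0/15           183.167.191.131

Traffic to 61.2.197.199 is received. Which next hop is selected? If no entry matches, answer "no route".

183.167.191.131

Routes whose prefix contains 61.2.197.199:
  61.0.0.0/9 (61.0.0.0 - 61.127.255.255) -> 183.167.191.24
  61.0.0.0/10 (61.0.0.0 - 61.63.255.255) -> 183.167.191.125
  61.2.0.0/15 (61.2.0.0 - 61.3.255.255) -> 183.167.191.131
More-specific entries that do NOT match:
  61.2.197.64/29 (61.2.197.64 - 61.2.197.71) does not contain 61.2.197.199
  61.2.197.200/29 (61.2.197.200 - 61.2.197.207) does not contain 61.2.197.199
  61.2.197.128/28 (61.2.197.128 - 61.2.197.143) does not contain 61.2.197.199
  29.2.197.192/26 (29.2.197.192 - 29.2.197.255) does not contain 61.2.197.199
  61.2.199.128/25 (61.2.199.128 - 61.2.199.255) does not contain 61.2.197.199
  61.2.196.0/24 (61.2.196.0 - 61.2.196.255) does not contain 61.2.197.199
  61.6.192.0/21 (61.6.192.0 - 61.6.199.255) does not contain 61.2.197.199
  61.2.64.0/18 (61.2.64.0 - 61.2.127.255) does not contain 61.2.197.199
Longest matching prefix is /15 -> next hop 183.167.191.131.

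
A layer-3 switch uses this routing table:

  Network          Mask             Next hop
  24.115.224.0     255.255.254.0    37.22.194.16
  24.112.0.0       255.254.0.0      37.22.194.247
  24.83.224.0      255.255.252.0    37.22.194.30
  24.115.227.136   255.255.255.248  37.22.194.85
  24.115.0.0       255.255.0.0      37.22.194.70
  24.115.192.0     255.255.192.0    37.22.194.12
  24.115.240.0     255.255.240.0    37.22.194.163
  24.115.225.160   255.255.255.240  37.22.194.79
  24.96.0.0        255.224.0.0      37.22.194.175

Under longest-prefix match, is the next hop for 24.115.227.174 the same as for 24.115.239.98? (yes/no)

yes

24.115.227.174: longest match 24.115.192.0/18 -> 37.22.194.12
24.115.239.98: longest match 24.115.192.0/18 -> 37.22.194.12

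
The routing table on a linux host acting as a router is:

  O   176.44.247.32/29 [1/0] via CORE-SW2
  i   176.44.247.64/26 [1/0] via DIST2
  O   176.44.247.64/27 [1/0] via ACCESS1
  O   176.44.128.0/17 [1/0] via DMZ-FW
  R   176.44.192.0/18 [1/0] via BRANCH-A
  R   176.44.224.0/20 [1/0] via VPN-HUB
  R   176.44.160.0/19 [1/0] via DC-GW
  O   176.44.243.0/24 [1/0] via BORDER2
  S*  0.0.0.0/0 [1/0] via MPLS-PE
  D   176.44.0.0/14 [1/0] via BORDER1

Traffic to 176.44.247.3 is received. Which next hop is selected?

BRANCH-A

Routes whose prefix contains 176.44.247.3:
  0.0.0.0/0 (default, matches everything) -> MPLS-PE
  176.44.0.0/14 (176.44.0.0 - 176.47.255.255) -> BORDER1
  176.44.128.0/17 (176.44.128.0 - 176.44.255.255) -> DMZ-FW
  176.44.192.0/18 (176.44.192.0 - 176.44.255.255) -> BRANCH-A
More-specific entries that do NOT match:
  176.44.247.32/29 (176.44.247.32 - 176.44.247.39) does not contain 176.44.247.3
  176.44.247.64/27 (176.44.247.64 - 176.44.247.95) does not contain 176.44.247.3
  176.44.247.64/26 (176.44.247.64 - 176.44.247.127) does not contain 176.44.247.3
  176.44.243.0/24 (176.44.243.0 - 176.44.243.255) does not contain 176.44.247.3
  176.44.224.0/20 (176.44.224.0 - 176.44.239.255) does not contain 176.44.247.3
  176.44.160.0/19 (176.44.160.0 - 176.44.191.255) does not contain 176.44.247.3
Longest matching prefix is /18 -> next hop BRANCH-A.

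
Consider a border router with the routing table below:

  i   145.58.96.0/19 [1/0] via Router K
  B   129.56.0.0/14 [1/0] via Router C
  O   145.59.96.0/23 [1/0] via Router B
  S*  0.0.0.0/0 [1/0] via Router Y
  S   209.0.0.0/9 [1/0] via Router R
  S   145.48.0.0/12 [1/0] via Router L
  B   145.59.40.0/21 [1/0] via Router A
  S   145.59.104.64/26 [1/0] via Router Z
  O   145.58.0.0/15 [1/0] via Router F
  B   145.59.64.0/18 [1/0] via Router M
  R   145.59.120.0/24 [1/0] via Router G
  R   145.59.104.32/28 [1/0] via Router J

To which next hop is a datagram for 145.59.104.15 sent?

Routes whose prefix contains 145.59.104.15:
  0.0.0.0/0 (default, matches everything) -> Router Y
  145.48.0.0/12 (145.48.0.0 - 145.63.255.255) -> Router L
  145.58.0.0/15 (145.58.0.0 - 145.59.255.255) -> Router F
  145.59.64.0/18 (145.59.64.0 - 145.59.127.255) -> Router M
More-specific entries that do NOT match:
  145.59.104.32/28 (145.59.104.32 - 145.59.104.47) does not contain 145.59.104.15
  145.59.104.64/26 (145.59.104.64 - 145.59.104.127) does not contain 145.59.104.15
  145.59.120.0/24 (145.59.120.0 - 145.59.120.255) does not contain 145.59.104.15
  145.59.96.0/23 (145.59.96.0 - 145.59.97.255) does not contain 145.59.104.15
  145.59.40.0/21 (145.59.40.0 - 145.59.47.255) does not contain 145.59.104.15
  145.58.96.0/19 (145.58.96.0 - 145.58.127.255) does not contain 145.59.104.15
Longest matching prefix is /18 -> next hop Router M.

Router M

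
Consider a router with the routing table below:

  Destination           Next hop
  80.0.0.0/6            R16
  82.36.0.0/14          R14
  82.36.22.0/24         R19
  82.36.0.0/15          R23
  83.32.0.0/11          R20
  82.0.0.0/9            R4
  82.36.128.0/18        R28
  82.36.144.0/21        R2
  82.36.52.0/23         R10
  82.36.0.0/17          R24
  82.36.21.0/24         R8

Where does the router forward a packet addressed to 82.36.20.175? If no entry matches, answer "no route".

R24

Routes whose prefix contains 82.36.20.175:
  80.0.0.0/6 (80.0.0.0 - 83.255.255.255) -> R16
  82.0.0.0/9 (82.0.0.0 - 82.127.255.255) -> R4
  82.36.0.0/14 (82.36.0.0 - 82.39.255.255) -> R14
  82.36.0.0/15 (82.36.0.0 - 82.37.255.255) -> R23
  82.36.0.0/17 (82.36.0.0 - 82.36.127.255) -> R24
More-specific entries that do NOT match:
  82.36.22.0/24 (82.36.22.0 - 82.36.22.255) does not contain 82.36.20.175
  82.36.21.0/24 (82.36.21.0 - 82.36.21.255) does not contain 82.36.20.175
  82.36.52.0/23 (82.36.52.0 - 82.36.53.255) does not contain 82.36.20.175
  82.36.144.0/21 (82.36.144.0 - 82.36.151.255) does not contain 82.36.20.175
  82.36.128.0/18 (82.36.128.0 - 82.36.191.255) does not contain 82.36.20.175
Longest matching prefix is /17 -> next hop R24.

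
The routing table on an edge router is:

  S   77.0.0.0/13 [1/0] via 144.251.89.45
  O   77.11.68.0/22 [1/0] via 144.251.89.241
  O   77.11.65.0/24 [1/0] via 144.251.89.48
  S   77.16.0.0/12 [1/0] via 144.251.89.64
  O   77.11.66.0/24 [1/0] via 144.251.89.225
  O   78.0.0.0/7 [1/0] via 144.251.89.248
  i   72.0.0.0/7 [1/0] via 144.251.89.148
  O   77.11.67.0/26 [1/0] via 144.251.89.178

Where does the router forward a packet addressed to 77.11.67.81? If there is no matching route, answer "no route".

no route

No entry's prefix contains 77.11.67.81; there is no default route.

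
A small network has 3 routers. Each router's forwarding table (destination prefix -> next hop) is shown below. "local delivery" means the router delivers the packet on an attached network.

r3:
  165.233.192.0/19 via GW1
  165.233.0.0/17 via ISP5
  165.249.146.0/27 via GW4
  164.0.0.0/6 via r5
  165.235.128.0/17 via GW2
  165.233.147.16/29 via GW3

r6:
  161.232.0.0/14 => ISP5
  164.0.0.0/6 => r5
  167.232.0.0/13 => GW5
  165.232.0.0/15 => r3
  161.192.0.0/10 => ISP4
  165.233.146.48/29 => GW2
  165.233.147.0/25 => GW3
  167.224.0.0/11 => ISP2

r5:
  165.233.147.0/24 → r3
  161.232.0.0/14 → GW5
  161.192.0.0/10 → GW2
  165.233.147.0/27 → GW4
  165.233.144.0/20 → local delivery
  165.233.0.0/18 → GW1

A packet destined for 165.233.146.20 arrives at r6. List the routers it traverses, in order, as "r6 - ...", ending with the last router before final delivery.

r6 - r3 - r5

At r6: longest match for 165.233.146.20 is 165.232.0.0/15 -> r3
At r3: longest match for 165.233.146.20 is 164.0.0.0/6 -> r5
At r5: longest match for 165.233.146.20 is 165.233.144.0/20 -> local delivery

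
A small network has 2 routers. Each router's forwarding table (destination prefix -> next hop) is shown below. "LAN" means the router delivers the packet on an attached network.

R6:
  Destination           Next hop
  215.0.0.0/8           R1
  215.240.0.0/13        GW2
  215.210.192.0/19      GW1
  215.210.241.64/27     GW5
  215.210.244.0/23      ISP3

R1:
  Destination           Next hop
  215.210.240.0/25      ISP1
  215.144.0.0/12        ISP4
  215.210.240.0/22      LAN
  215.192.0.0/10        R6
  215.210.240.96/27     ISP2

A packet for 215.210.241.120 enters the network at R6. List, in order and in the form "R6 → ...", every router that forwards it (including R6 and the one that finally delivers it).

R6 → R1

At R6: longest match for 215.210.241.120 is 215.0.0.0/8 -> R1
At R1: longest match for 215.210.241.120 is 215.210.240.0/22 -> LAN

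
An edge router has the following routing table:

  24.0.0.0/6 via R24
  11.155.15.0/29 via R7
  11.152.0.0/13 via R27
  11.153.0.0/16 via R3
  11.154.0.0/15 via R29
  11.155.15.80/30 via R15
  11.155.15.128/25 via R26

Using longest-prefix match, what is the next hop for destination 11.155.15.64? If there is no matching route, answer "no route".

Routes whose prefix contains 11.155.15.64:
  11.152.0.0/13 (11.152.0.0 - 11.159.255.255) -> R27
  11.154.0.0/15 (11.154.0.0 - 11.155.255.255) -> R29
More-specific entries that do NOT match:
  11.155.15.80/30 (11.155.15.80 - 11.155.15.83) does not contain 11.155.15.64
  11.155.15.0/29 (11.155.15.0 - 11.155.15.7) does not contain 11.155.15.64
  11.155.15.128/25 (11.155.15.128 - 11.155.15.255) does not contain 11.155.15.64
  11.153.0.0/16 (11.153.0.0 - 11.153.255.255) does not contain 11.155.15.64
Longest matching prefix is /15 -> next hop R29.

R29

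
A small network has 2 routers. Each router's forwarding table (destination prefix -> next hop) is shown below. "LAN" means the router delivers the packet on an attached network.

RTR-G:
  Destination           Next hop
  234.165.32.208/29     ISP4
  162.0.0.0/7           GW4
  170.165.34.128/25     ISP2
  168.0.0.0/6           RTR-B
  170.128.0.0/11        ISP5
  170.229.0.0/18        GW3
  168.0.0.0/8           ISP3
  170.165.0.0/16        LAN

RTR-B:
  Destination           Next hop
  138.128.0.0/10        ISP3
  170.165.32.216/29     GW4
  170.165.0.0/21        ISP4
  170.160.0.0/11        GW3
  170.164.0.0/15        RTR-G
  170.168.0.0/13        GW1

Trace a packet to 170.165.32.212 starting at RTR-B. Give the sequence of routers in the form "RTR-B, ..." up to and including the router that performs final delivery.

At RTR-B: longest match for 170.165.32.212 is 170.164.0.0/15 -> RTR-G
At RTR-G: longest match for 170.165.32.212 is 170.165.0.0/16 -> LAN

RTR-B, RTR-G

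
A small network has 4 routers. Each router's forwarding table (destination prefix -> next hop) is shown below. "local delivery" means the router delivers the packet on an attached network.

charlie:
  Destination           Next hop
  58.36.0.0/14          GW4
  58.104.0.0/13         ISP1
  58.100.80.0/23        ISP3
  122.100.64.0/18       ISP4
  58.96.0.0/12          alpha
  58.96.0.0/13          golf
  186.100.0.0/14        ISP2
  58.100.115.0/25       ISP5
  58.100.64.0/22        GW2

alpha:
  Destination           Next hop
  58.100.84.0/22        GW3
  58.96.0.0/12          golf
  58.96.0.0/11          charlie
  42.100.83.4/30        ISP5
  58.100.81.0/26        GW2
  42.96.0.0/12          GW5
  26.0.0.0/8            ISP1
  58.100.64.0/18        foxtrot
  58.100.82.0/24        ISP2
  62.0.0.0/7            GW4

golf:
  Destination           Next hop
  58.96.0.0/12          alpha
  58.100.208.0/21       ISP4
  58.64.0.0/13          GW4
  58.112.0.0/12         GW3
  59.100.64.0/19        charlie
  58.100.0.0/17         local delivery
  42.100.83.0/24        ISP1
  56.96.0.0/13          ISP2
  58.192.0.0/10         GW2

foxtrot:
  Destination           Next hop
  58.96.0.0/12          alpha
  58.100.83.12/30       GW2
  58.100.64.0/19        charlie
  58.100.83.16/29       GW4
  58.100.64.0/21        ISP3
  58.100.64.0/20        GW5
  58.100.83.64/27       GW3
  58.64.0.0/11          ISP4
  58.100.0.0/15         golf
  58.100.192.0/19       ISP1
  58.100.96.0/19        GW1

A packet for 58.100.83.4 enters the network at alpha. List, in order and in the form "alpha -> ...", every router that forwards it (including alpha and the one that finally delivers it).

alpha -> foxtrot -> charlie -> golf

At alpha: longest match for 58.100.83.4 is 58.100.64.0/18 -> foxtrot
At foxtrot: longest match for 58.100.83.4 is 58.100.64.0/19 -> charlie
At charlie: longest match for 58.100.83.4 is 58.96.0.0/13 -> golf
At golf: longest match for 58.100.83.4 is 58.100.0.0/17 -> local delivery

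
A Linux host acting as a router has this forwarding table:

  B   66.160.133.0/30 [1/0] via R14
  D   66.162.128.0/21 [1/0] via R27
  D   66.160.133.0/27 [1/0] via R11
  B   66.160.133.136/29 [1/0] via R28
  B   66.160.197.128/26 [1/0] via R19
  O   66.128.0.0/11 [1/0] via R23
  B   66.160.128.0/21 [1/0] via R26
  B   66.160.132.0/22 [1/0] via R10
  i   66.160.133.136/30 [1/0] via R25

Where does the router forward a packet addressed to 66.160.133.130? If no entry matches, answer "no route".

R10

Routes whose prefix contains 66.160.133.130:
  66.160.128.0/21 (66.160.128.0 - 66.160.135.255) -> R26
  66.160.132.0/22 (66.160.132.0 - 66.160.135.255) -> R10
More-specific entries that do NOT match:
  66.160.133.0/30 (66.160.133.0 - 66.160.133.3) does not contain 66.160.133.130
  66.160.133.136/30 (66.160.133.136 - 66.160.133.139) does not contain 66.160.133.130
  66.160.133.136/29 (66.160.133.136 - 66.160.133.143) does not contain 66.160.133.130
  66.160.133.0/27 (66.160.133.0 - 66.160.133.31) does not contain 66.160.133.130
  66.160.197.128/26 (66.160.197.128 - 66.160.197.191) does not contain 66.160.133.130
Longest matching prefix is /22 -> next hop R10.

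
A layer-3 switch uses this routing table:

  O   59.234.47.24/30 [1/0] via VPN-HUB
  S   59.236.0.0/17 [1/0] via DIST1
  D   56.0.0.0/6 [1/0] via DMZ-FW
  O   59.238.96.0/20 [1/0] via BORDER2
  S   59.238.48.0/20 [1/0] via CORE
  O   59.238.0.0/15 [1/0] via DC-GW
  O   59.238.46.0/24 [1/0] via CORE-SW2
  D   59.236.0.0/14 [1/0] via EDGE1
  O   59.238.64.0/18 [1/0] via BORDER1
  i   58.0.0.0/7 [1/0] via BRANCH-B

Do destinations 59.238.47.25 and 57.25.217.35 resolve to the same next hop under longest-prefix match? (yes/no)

no

59.238.47.25: longest match 59.238.0.0/15 -> DC-GW
57.25.217.35: longest match 56.0.0.0/6 -> DMZ-FW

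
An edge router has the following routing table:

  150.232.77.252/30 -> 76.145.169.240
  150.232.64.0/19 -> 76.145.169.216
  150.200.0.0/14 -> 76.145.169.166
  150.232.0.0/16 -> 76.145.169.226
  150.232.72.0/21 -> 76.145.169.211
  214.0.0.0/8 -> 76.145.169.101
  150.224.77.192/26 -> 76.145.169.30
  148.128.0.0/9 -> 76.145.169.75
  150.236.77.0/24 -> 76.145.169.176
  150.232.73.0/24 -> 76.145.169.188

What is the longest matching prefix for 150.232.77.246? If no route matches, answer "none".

Entries matching 150.232.77.246:
  150.232.0.0/16 (150.232.0.0 - 150.232.255.255)
  150.232.64.0/19 (150.232.64.0 - 150.232.95.255)
  150.232.72.0/21 (150.232.72.0 - 150.232.79.255)
Most specific is 150.232.72.0/21.

150.232.72.0/21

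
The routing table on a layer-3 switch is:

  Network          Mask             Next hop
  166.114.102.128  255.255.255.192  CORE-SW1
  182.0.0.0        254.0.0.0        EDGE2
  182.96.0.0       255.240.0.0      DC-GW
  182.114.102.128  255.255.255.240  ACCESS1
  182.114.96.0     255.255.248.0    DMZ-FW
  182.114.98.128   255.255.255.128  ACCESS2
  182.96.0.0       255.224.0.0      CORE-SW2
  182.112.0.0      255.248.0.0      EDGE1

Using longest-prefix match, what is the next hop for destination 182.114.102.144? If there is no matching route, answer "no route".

DMZ-FW

Routes whose prefix contains 182.114.102.144:
  182.0.0.0/7 (182.0.0.0 - 183.255.255.255) -> EDGE2
  182.96.0.0/11 (182.96.0.0 - 182.127.255.255) -> CORE-SW2
  182.112.0.0/13 (182.112.0.0 - 182.119.255.255) -> EDGE1
  182.114.96.0/21 (182.114.96.0 - 182.114.103.255) -> DMZ-FW
More-specific entries that do NOT match:
  182.114.102.128/28 (182.114.102.128 - 182.114.102.143) does not contain 182.114.102.144
  166.114.102.128/26 (166.114.102.128 - 166.114.102.191) does not contain 182.114.102.144
  182.114.98.128/25 (182.114.98.128 - 182.114.98.255) does not contain 182.114.102.144
Longest matching prefix is /21 -> next hop DMZ-FW.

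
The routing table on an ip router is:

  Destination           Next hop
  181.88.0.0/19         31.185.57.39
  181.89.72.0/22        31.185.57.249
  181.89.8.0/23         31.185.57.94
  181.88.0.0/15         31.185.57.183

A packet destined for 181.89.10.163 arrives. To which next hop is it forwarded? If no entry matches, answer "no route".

31.185.57.183

Routes whose prefix contains 181.89.10.163:
  181.88.0.0/15 (181.88.0.0 - 181.89.255.255) -> 31.185.57.183
More-specific entries that do NOT match:
  181.89.8.0/23 (181.89.8.0 - 181.89.9.255) does not contain 181.89.10.163
  181.89.72.0/22 (181.89.72.0 - 181.89.75.255) does not contain 181.89.10.163
  181.88.0.0/19 (181.88.0.0 - 181.88.31.255) does not contain 181.89.10.163
Longest matching prefix is /15 -> next hop 31.185.57.183.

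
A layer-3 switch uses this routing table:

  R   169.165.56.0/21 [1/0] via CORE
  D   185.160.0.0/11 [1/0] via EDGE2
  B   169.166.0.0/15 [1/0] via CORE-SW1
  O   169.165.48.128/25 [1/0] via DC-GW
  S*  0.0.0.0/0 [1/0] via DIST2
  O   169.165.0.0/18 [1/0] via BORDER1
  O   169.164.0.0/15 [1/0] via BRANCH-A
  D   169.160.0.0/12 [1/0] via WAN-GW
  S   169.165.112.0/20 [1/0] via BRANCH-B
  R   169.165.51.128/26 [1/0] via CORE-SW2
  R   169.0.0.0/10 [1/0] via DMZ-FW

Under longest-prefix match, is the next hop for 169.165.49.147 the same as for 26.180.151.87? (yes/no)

no

169.165.49.147: longest match 169.165.0.0/18 -> BORDER1
26.180.151.87: longest match 0.0.0.0/0 -> DIST2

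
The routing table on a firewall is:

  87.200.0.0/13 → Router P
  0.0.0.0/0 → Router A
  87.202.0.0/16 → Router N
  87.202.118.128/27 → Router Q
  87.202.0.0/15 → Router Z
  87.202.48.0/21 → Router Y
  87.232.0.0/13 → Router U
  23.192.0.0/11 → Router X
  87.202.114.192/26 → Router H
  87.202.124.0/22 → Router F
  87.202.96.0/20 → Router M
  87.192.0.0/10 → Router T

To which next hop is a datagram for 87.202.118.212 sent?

Routes whose prefix contains 87.202.118.212:
  0.0.0.0/0 (default, matches everything) -> Router A
  87.192.0.0/10 (87.192.0.0 - 87.255.255.255) -> Router T
  87.200.0.0/13 (87.200.0.0 - 87.207.255.255) -> Router P
  87.202.0.0/15 (87.202.0.0 - 87.203.255.255) -> Router Z
  87.202.0.0/16 (87.202.0.0 - 87.202.255.255) -> Router N
More-specific entries that do NOT match:
  87.202.118.128/27 (87.202.118.128 - 87.202.118.159) does not contain 87.202.118.212
  87.202.114.192/26 (87.202.114.192 - 87.202.114.255) does not contain 87.202.118.212
  87.202.124.0/22 (87.202.124.0 - 87.202.127.255) does not contain 87.202.118.212
  87.202.48.0/21 (87.202.48.0 - 87.202.55.255) does not contain 87.202.118.212
  87.202.96.0/20 (87.202.96.0 - 87.202.111.255) does not contain 87.202.118.212
Longest matching prefix is /16 -> next hop Router N.

Router N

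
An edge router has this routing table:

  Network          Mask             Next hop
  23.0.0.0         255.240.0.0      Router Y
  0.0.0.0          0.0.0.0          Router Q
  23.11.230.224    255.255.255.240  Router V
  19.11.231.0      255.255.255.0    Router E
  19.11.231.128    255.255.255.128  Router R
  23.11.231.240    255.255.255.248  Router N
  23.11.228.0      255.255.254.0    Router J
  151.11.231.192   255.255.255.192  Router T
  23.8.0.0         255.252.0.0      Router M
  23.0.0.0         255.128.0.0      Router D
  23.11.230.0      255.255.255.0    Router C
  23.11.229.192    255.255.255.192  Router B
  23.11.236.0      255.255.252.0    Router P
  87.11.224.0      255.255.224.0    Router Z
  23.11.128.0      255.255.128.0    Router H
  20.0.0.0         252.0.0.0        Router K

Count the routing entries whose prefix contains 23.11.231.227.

6

Prefixes containing 23.11.231.227:
  0.0.0.0/0 (default, matches everything)
  20.0.0.0/6 (20.0.0.0 - 23.255.255.255)
  23.0.0.0/9 (23.0.0.0 - 23.127.255.255)
  23.0.0.0/12 (23.0.0.0 - 23.15.255.255)
  23.8.0.0/14 (23.8.0.0 - 23.11.255.255)
  23.11.128.0/17 (23.11.128.0 - 23.11.255.255)
Total matching entries: 6.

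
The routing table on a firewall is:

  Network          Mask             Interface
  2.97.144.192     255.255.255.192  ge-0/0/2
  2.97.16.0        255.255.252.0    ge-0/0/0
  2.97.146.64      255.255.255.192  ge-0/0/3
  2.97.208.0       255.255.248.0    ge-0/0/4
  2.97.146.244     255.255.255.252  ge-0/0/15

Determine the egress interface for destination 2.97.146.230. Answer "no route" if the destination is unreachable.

No entry's prefix contains 2.97.146.230; there is no default route.

no route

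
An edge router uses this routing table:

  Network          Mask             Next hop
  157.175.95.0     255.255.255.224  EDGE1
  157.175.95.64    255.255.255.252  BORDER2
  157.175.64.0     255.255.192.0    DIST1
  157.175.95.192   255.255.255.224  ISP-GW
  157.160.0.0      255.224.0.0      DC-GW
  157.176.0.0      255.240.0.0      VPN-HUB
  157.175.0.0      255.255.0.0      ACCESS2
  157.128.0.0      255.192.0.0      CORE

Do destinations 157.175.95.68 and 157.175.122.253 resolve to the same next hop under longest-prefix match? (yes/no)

yes

157.175.95.68: longest match 157.175.64.0/18 -> DIST1
157.175.122.253: longest match 157.175.64.0/18 -> DIST1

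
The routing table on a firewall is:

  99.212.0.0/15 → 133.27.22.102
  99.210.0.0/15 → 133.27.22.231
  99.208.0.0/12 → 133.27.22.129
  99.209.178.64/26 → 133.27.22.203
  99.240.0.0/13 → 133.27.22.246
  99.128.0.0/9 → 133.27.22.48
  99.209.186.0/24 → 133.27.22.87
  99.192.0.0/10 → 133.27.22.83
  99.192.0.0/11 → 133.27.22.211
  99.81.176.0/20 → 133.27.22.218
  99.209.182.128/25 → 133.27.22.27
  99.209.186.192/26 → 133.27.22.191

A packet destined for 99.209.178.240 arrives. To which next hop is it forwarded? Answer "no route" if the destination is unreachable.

Routes whose prefix contains 99.209.178.240:
  99.128.0.0/9 (99.128.0.0 - 99.255.255.255) -> 133.27.22.48
  99.192.0.0/10 (99.192.0.0 - 99.255.255.255) -> 133.27.22.83
  99.192.0.0/11 (99.192.0.0 - 99.223.255.255) -> 133.27.22.211
  99.208.0.0/12 (99.208.0.0 - 99.223.255.255) -> 133.27.22.129
More-specific entries that do NOT match:
  99.209.178.64/26 (99.209.178.64 - 99.209.178.127) does not contain 99.209.178.240
  99.209.186.192/26 (99.209.186.192 - 99.209.186.255) does not contain 99.209.178.240
  99.209.182.128/25 (99.209.182.128 - 99.209.182.255) does not contain 99.209.178.240
  99.209.186.0/24 (99.209.186.0 - 99.209.186.255) does not contain 99.209.178.240
  99.81.176.0/20 (99.81.176.0 - 99.81.191.255) does not contain 99.209.178.240
  99.212.0.0/15 (99.212.0.0 - 99.213.255.255) does not contain 99.209.178.240
  99.210.0.0/15 (99.210.0.0 - 99.211.255.255) does not contain 99.209.178.240
  99.240.0.0/13 (99.240.0.0 - 99.247.255.255) does not contain 99.209.178.240
Longest matching prefix is /12 -> next hop 133.27.22.129.

133.27.22.129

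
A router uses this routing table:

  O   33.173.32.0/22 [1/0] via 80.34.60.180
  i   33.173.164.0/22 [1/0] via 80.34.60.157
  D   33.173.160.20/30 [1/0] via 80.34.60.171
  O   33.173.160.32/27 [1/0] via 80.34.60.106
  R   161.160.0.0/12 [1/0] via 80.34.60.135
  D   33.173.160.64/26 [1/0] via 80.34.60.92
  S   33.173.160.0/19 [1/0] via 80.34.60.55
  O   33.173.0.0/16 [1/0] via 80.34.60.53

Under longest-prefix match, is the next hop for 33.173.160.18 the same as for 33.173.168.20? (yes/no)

yes

33.173.160.18: longest match 33.173.160.0/19 -> 80.34.60.55
33.173.168.20: longest match 33.173.160.0/19 -> 80.34.60.55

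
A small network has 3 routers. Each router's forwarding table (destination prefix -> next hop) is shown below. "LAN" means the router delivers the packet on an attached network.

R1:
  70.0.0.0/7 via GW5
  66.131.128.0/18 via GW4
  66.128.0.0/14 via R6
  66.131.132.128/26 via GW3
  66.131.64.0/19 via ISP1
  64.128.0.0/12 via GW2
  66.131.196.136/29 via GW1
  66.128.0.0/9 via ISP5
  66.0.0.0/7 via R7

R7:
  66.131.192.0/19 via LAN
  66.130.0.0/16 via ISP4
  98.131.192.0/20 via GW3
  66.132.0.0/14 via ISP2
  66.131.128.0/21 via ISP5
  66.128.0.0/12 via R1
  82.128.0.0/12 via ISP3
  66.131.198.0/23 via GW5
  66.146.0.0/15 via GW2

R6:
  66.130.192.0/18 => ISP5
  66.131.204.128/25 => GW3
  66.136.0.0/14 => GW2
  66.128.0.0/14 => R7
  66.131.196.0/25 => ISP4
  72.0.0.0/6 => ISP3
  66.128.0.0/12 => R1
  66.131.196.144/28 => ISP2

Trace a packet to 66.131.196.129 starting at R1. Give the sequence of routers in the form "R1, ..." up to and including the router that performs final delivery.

R1, R6, R7

At R1: longest match for 66.131.196.129 is 66.128.0.0/14 -> R6
At R6: longest match for 66.131.196.129 is 66.128.0.0/14 -> R7
At R7: longest match for 66.131.196.129 is 66.131.192.0/19 -> LAN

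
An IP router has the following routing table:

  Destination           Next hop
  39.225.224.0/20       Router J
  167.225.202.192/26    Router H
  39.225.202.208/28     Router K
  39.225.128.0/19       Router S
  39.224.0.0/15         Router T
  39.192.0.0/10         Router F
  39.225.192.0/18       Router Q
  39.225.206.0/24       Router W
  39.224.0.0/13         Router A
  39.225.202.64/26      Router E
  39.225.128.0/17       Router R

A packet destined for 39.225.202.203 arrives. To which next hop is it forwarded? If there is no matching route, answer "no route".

Routes whose prefix contains 39.225.202.203:
  39.192.0.0/10 (39.192.0.0 - 39.255.255.255) -> Router F
  39.224.0.0/13 (39.224.0.0 - 39.231.255.255) -> Router A
  39.224.0.0/15 (39.224.0.0 - 39.225.255.255) -> Router T
  39.225.128.0/17 (39.225.128.0 - 39.225.255.255) -> Router R
  39.225.192.0/18 (39.225.192.0 - 39.225.255.255) -> Router Q
More-specific entries that do NOT match:
  39.225.202.208/28 (39.225.202.208 - 39.225.202.223) does not contain 39.225.202.203
  167.225.202.192/26 (167.225.202.192 - 167.225.202.255) does not contain 39.225.202.203
  39.225.202.64/26 (39.225.202.64 - 39.225.202.127) does not contain 39.225.202.203
  39.225.206.0/24 (39.225.206.0 - 39.225.206.255) does not contain 39.225.202.203
  39.225.224.0/20 (39.225.224.0 - 39.225.239.255) does not contain 39.225.202.203
  39.225.128.0/19 (39.225.128.0 - 39.225.159.255) does not contain 39.225.202.203
Longest matching prefix is /18 -> next hop Router Q.

Router Q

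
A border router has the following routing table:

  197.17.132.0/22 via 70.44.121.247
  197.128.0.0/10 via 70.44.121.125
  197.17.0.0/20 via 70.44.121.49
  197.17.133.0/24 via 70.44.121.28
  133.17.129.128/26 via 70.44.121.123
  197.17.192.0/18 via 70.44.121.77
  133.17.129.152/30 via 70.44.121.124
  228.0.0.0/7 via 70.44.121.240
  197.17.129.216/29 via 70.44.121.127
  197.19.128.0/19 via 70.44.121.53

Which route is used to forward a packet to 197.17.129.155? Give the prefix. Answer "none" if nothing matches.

197.17.129.155 is outside every listed prefix and there is no default route.

none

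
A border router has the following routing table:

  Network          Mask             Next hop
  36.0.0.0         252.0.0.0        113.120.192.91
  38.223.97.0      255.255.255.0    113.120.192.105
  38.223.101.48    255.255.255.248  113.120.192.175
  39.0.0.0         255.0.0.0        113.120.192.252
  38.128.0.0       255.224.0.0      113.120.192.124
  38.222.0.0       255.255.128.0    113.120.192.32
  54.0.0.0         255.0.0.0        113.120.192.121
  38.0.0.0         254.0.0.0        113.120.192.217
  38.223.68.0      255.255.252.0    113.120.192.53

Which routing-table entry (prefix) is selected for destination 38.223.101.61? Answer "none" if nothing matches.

38.0.0.0/7

Entries matching 38.223.101.61:
  36.0.0.0/6 (36.0.0.0 - 39.255.255.255)
  38.0.0.0/7 (38.0.0.0 - 39.255.255.255)
Most specific is 38.0.0.0/7.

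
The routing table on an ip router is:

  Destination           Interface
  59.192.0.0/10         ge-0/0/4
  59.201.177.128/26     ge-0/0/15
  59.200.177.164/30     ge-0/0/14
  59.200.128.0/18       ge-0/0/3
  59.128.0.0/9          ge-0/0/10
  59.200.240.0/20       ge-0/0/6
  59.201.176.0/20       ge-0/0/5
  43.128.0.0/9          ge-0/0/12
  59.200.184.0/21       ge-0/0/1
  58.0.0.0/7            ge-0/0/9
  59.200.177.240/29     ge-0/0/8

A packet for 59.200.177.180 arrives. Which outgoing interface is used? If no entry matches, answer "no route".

ge-0/0/3

Routes whose prefix contains 59.200.177.180:
  58.0.0.0/7 (58.0.0.0 - 59.255.255.255) -> ge-0/0/9
  59.128.0.0/9 (59.128.0.0 - 59.255.255.255) -> ge-0/0/10
  59.192.0.0/10 (59.192.0.0 - 59.255.255.255) -> ge-0/0/4
  59.200.128.0/18 (59.200.128.0 - 59.200.191.255) -> ge-0/0/3
More-specific entries that do NOT match:
  59.200.177.164/30 (59.200.177.164 - 59.200.177.167) does not contain 59.200.177.180
  59.200.177.240/29 (59.200.177.240 - 59.200.177.247) does not contain 59.200.177.180
  59.201.177.128/26 (59.201.177.128 - 59.201.177.191) does not contain 59.200.177.180
  59.200.184.0/21 (59.200.184.0 - 59.200.191.255) does not contain 59.200.177.180
  59.200.240.0/20 (59.200.240.0 - 59.200.255.255) does not contain 59.200.177.180
  59.201.176.0/20 (59.201.176.0 - 59.201.191.255) does not contain 59.200.177.180
Longest matching prefix is /18 -> interface ge-0/0/3.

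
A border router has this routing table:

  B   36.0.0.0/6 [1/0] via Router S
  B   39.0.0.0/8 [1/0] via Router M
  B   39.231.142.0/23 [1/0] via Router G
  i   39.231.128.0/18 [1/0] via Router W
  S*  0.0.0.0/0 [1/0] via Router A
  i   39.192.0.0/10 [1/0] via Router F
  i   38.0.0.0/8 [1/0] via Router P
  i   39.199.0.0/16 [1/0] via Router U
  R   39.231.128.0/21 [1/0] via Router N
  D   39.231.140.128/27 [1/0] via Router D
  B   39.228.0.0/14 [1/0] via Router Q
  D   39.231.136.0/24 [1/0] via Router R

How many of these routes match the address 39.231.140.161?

6

Prefixes containing 39.231.140.161:
  0.0.0.0/0 (default, matches everything)
  36.0.0.0/6 (36.0.0.0 - 39.255.255.255)
  39.0.0.0/8 (39.0.0.0 - 39.255.255.255)
  39.192.0.0/10 (39.192.0.0 - 39.255.255.255)
  39.228.0.0/14 (39.228.0.0 - 39.231.255.255)
  39.231.128.0/18 (39.231.128.0 - 39.231.191.255)
Total matching entries: 6.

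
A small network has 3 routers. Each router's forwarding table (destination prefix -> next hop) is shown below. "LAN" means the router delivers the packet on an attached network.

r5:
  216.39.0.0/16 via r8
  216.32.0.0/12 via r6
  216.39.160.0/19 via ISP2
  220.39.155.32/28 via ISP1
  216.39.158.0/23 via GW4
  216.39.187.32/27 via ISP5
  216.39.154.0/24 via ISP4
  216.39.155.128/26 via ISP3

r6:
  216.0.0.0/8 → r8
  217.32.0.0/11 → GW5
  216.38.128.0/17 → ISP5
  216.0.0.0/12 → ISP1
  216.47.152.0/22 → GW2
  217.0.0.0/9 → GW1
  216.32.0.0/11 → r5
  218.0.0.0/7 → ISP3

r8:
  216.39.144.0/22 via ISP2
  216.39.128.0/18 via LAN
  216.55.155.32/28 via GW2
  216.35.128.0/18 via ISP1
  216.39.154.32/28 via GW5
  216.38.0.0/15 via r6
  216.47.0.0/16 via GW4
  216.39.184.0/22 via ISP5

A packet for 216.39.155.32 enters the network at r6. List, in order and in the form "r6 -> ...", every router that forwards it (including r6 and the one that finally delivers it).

At r6: longest match for 216.39.155.32 is 216.32.0.0/11 -> r5
At r5: longest match for 216.39.155.32 is 216.39.0.0/16 -> r8
At r8: longest match for 216.39.155.32 is 216.39.128.0/18 -> LAN

r6 -> r5 -> r8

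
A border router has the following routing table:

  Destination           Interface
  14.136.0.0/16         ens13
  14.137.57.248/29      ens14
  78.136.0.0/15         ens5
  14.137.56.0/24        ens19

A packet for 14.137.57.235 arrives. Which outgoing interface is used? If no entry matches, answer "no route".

No entry's prefix contains 14.137.57.235; there is no default route.

no route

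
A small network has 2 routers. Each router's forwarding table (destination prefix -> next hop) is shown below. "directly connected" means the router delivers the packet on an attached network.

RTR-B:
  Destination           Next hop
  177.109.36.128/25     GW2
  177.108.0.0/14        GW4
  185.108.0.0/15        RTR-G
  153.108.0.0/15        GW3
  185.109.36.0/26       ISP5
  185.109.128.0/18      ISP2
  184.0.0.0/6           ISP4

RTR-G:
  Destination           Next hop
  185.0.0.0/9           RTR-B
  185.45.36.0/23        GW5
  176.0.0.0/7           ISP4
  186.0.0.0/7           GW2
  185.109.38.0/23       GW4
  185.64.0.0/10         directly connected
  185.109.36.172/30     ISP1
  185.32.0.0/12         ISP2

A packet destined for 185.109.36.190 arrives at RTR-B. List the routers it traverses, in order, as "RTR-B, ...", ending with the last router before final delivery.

RTR-B, RTR-G

At RTR-B: longest match for 185.109.36.190 is 185.108.0.0/15 -> RTR-G
At RTR-G: longest match for 185.109.36.190 is 185.64.0.0/10 -> directly connected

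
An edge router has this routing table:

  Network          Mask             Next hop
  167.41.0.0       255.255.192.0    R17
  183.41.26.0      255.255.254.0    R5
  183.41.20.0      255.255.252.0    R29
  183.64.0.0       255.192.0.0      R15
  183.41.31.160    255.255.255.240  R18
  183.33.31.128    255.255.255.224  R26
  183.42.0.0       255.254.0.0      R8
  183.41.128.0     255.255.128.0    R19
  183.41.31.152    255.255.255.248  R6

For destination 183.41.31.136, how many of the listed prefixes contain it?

0

No listed prefix contains 183.41.31.136.
Total matching entries: 0.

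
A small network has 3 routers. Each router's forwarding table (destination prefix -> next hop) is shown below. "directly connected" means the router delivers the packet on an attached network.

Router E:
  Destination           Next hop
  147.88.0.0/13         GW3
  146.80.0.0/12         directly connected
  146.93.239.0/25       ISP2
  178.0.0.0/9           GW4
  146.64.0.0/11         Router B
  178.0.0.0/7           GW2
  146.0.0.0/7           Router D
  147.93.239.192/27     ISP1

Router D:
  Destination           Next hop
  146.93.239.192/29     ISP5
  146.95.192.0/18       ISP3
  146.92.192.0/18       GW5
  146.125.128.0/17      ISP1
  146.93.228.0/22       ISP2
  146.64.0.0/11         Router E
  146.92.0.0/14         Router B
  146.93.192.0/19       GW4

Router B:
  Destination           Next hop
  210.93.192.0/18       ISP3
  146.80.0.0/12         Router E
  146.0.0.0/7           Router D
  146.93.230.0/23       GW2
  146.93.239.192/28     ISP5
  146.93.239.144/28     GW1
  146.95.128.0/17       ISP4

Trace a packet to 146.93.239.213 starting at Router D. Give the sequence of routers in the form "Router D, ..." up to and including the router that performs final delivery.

At Router D: longest match for 146.93.239.213 is 146.92.0.0/14 -> Router B
At Router B: longest match for 146.93.239.213 is 146.80.0.0/12 -> Router E
At Router E: longest match for 146.93.239.213 is 146.80.0.0/12 -> directly connected

Router D, Router B, Router E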